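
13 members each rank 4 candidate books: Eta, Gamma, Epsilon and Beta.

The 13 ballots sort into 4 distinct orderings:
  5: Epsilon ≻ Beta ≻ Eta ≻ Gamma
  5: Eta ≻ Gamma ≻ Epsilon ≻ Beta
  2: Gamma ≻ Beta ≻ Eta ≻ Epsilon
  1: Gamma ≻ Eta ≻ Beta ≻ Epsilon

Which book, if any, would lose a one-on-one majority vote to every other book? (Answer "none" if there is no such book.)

none

Head-to-head results (13 members):
Eta vs Gamma: 5+5 = 10 for Eta, 3 for Gamma — Eta by 10–3.
Eta vs Epsilon: 8 to 5, Eta.
Eta vs Beta: 6 to 7, Beta.
Gamma vs Epsilon: Gamma, 8–5.
Gamma vs Beta: 8 to 5, Gamma.
Epsilon vs Beta: 10 to 3, Epsilon.
No book is winless: Eta beats Gamma; Gamma beats Epsilon; Epsilon beats Beta; Beta beats Eta. There is no Condorcet loser.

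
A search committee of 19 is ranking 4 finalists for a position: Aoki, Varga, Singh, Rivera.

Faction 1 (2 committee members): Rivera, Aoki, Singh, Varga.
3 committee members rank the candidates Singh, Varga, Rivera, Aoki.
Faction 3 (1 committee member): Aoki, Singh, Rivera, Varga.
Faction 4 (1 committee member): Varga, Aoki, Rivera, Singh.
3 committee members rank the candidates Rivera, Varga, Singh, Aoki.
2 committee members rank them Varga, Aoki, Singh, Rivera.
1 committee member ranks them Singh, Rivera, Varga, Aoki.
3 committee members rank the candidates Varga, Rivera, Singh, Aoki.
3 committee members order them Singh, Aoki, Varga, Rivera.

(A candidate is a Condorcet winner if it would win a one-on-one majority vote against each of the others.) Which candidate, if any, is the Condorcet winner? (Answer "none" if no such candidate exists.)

Singh

Check each pair by majority over 19 ballots:
Aoki vs Varga: 6 to 13, Varga.
Aoki vs Singh: Aoki is ranked higher on 2+1+1+2 = 6 ballots, Singh on 13. Singh wins 13–6.
Aoki vs Rivera: 1+1+2+3 = 7 for Aoki, 12 for Rivera — Rivera by 12–7.
Varga vs Singh: 1+3+2+3 = 9 for Varga, 10 for Singh — Singh by 10–9.
Varga vs Rivera: Varga is ranked higher on 3+1+2+3+3 = 12 ballots, Rivera on 7. Varga wins 12–7.
Singh vs Rivera: Singh is ranked higher on 3+1+2+1+3 = 10 ballots, Rivera on 9. Singh wins 10–9.
Singh beats each of Aoki, Varga, Rivera — Singh is the Condorcet winner.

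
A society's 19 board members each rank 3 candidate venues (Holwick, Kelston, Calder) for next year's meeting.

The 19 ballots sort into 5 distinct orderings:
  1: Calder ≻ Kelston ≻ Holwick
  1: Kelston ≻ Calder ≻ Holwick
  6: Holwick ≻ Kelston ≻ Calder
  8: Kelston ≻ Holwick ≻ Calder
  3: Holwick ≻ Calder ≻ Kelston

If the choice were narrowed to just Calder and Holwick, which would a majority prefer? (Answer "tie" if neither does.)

Holwick

Ballots ranking Calder above Holwick: 1 + 1 = 2.
Ballots ranking Holwick above Calder: 19 − 2 = 17.
Holwick wins the head-to-head 17–2.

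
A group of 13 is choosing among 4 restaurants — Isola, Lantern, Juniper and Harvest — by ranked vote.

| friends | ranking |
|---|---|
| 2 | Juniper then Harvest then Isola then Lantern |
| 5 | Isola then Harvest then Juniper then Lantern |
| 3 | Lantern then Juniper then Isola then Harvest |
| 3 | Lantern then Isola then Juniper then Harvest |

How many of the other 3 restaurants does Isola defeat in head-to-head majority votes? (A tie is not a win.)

3

Isola against each rival (13 friends):
Isola–Lantern: Isola 7–6.
Isola vs Juniper: Isola wins 8–5.
Isola–Harvest: Isola 11–2.
Isola beats Lantern, Juniper, Harvest — 3 pairwise wins.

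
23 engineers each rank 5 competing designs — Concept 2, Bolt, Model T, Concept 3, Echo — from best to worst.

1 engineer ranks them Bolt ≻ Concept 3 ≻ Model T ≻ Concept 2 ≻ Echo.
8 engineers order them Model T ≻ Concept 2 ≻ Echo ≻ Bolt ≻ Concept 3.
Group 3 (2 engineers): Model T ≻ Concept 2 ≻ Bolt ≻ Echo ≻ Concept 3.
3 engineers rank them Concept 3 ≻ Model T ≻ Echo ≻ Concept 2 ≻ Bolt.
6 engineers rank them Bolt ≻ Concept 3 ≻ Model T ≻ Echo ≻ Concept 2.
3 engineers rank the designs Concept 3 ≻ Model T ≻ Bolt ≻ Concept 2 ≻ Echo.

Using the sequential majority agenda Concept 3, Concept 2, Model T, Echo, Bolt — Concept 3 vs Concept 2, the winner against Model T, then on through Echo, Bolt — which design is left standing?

Round 1: Concept 3 vs Concept 2 — 13–10, Concept 3 advances.
Round 2: Concept 3 vs Model T — 13–10, Concept 3 advances.
Round 3: Concept 3 vs Echo — 13–10, Concept 3 advances.
Round 4: Concept 3 vs Bolt — 6–17, Bolt advances.
The agenda winner is Bolt.

Bolt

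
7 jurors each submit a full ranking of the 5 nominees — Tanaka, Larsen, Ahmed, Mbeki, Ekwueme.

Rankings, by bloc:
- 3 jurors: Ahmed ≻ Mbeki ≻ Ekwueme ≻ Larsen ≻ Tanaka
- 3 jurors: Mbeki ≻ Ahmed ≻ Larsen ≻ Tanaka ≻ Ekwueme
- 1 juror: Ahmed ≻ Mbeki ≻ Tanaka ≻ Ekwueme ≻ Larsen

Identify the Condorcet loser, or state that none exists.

Pairwise majorities:
Tanaka vs Larsen: 1 to 6, Larsen.
Tanaka vs Ahmed: Ahmed, 7–0.
Tanaka vs Mbeki: Tanaka preferred on 0 ballots; Mbeki wins 7–0.
Tanaka–Ekwueme: Tanaka 4–3.
Larsen vs Ahmed: 0 for Larsen, 7 for Ahmed — Ahmed by 7–0.
Larsen vs Mbeki: 0 to 7, Mbeki.
Larsen vs Ekwueme: Larsen is ranked higher on 3 ballots, Ekwueme on 4. Ekwueme wins 4–3.
Ahmed vs Mbeki: Ahmed is ranked higher on 3+1 = 4 ballots, Mbeki on 3. Ahmed wins 4–3.
Ahmed–Ekwueme: Ahmed 7–0.
Mbeki vs Ekwueme: Mbeki wins 7–0.
Every nominee wins at least one matchup (Tanaka beats Ekwueme; Larsen beats Tanaka; Ahmed beats Tanaka; Mbeki beats Tanaka; Ekwueme beats Larsen), so there is no Condorcet loser.

none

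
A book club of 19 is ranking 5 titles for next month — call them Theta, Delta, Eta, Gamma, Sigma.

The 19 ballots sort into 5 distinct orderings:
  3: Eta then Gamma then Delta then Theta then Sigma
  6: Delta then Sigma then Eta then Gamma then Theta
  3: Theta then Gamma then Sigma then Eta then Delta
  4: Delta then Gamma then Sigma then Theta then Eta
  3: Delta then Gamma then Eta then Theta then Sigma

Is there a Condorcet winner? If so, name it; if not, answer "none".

Check each pair by majority over 19 ballots:
Theta vs Delta: Theta is ranked higher on 3 ballots, Delta on 16. Delta wins 16–3.
Theta vs Eta: 7 to 12, Eta.
Theta vs Gamma: 3 for Theta, 16 for Gamma — Gamma by 16–3.
Theta vs Sigma: Theta preferred on 3+3+3 = 9 ballots; Sigma wins 10–9.
Delta vs Eta: Delta wins 13–6.
Delta vs Gamma: Delta preferred on 6+4+3 = 13 ballots; Delta wins 13–6.
Delta vs Sigma: Delta wins 16–3.
Eta vs Gamma: 3+6 = 9 for Eta, 10 for Gamma — Gamma by 10–9.
Eta vs Sigma: Sigma, 13–6.
Gamma vs Sigma: 13 to 6, Gamma.
Delta beats each of Theta, Eta, Gamma, Sigma — Delta is the Condorcet winner.

Delta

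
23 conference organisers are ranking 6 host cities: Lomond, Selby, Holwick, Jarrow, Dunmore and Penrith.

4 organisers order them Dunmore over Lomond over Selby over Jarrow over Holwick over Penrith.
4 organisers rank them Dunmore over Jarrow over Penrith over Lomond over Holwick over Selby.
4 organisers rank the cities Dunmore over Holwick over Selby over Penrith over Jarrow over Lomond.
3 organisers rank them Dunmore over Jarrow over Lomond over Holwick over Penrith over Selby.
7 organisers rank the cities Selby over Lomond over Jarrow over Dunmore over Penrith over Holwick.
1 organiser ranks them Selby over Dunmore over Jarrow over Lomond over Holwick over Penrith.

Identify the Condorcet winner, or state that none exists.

Pairwise majorities:
Lomond vs Selby: 11 to 12, Selby.
Lomond vs Holwick: 4+4+3+7+1 = 19 for Lomond, 4 for Holwick — Lomond by 19–4.
Lomond vs Jarrow: 11 to 12, Jarrow.
Lomond vs Dunmore: 7 to 16, Dunmore.
Lomond vs Penrith: Lomond is ranked higher on 4+3+7+1 = 15 ballots, Penrith on 8. Lomond wins 15–8.
Selby vs Holwick: Selby preferred on 4+7+1 = 12 ballots; Selby wins 12–11.
Selby vs Jarrow: 16 to 7, Selby.
Selby vs Dunmore: Selby preferred on 7+1 = 8 ballots; Dunmore wins 15–8.
Selby vs Penrith: Selby is ranked higher on 4+4+7+1 = 16 ballots, Penrith on 7. Selby wins 16–7.
Holwick vs Jarrow: 4 for Holwick, 19 for Jarrow — Jarrow by 19–4.
Holwick vs Dunmore: Holwick preferred on 0 ballots; Dunmore wins 23–0.
Holwick vs Penrith: 12 to 11, Holwick.
Jarrow vs Dunmore: 7 for Jarrow, 16 for Dunmore — Dunmore by 16–7.
Jarrow vs Penrith: Jarrow is ranked higher on 4+4+3+7+1 = 19 ballots, Penrith on 4. Jarrow wins 19–4.
Dunmore vs Penrith: 23 to 0, Dunmore.
Only Dunmore has no losses; Dunmore is the Condorcet winner.

Dunmore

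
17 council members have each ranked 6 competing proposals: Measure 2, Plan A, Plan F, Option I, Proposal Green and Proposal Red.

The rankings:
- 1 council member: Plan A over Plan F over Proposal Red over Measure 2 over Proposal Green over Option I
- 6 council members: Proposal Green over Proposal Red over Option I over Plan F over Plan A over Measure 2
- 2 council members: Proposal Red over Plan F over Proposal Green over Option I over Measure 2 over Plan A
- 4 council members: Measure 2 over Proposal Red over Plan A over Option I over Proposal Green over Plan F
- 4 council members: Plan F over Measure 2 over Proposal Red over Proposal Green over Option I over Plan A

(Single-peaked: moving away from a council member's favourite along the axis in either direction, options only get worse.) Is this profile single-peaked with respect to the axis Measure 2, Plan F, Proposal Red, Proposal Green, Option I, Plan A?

no

Axis positions: Measure 2=1, Plan F=2, Proposal Red=3, Proposal Green=4, Option I=5, Plan A=6.
Ballot type 1: ranking walks positions 6-2-3-1-4-5; Plan F is ranked above Option I even though Option I lies between Plan F and the peak Plan A on the axis — preferences dip and rise again. Not single-peaked.
Ballot type 2 (peak Proposal Green at position 4): ranking walks positions 4-3-5-2-6-1, expanding outward from the peak — single-peaked.
Ballot type 3 (peak Proposal Red at position 3): ranking walks positions 3-2-4-5-1-6, expanding outward from the peak — single-peaked.
Ballot type 4: ranking walks positions 1-3-6-5-4-2; Proposal Red is ranked above Plan F even though Plan F lies between Proposal Red and the peak Measure 2 on the axis — preferences dip and rise again. Not single-peaked.
Ballot type 5 (peak Plan F at position 2): ranking walks positions 2-1-3-4-5-6, expanding outward from the peak — single-peaked.
Ballot type 1 violates single-peakedness, so the profile is not single-peaked on this axis.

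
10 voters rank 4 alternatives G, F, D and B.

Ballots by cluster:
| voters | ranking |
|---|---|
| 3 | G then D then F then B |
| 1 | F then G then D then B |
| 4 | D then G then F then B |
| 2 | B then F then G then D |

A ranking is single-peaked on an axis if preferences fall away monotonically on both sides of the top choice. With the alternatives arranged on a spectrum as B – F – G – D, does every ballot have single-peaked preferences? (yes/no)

yes

Axis positions: B=1, F=2, G=3, D=4.
Cluster 1 (peak G at position 3): ranking walks positions 3-4-2-1, expanding outward from the peak — single-peaked.
Cluster 2 (peak F at position 2): ranking walks positions 2-3-4-1, expanding outward from the peak — single-peaked.
Cluster 3 (peak D at position 4): ranking walks positions 4-3-2-1, expanding outward from the peak — single-peaked.
Cluster 4 (peak B at position 1): ranking walks positions 1-2-3-4, expanding outward from the peak — single-peaked.
Every ranking is single-peaked on this axis.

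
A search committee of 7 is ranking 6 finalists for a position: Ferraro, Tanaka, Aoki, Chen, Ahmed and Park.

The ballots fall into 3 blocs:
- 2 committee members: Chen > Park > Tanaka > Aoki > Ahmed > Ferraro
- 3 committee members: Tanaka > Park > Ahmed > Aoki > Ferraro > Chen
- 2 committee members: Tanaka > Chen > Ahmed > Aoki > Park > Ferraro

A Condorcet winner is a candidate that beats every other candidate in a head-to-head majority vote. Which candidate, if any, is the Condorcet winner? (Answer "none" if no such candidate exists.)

Head-to-head results (7 committee members):
Ferraro vs Tanaka: Ferraro is ranked higher on 0 ballots, Tanaka on 7. Tanaka wins 7–0.
Ferraro vs Aoki: 0 for Ferraro, 7 for Aoki — Aoki by 7–0.
Ferraro vs Chen: 3 for Ferraro, 4 for Chen — Chen by 4–3.
Ferraro vs Ahmed: Ferraro preferred on 0 ballots; Ahmed wins 7–0.
Ferraro vs Park: 0 for Ferraro, 7 for Park — Park by 7–0.
Tanaka vs Aoki: Tanaka preferred on 2+3+2 = 7 ballots; Tanaka wins 7–0.
Tanaka vs Chen: 3+2 = 5 for Tanaka, 2 for Chen — Tanaka by 5–2.
Tanaka vs Ahmed: 7 to 0, Tanaka.
Tanaka vs Park: 3+2 = 5 for Tanaka, 2 for Park — Tanaka by 5–2.
Aoki vs Chen: Aoki is ranked higher on 3 ballots, Chen on 4. Chen wins 4–3.
Aoki vs Ahmed: 2 to 5, Ahmed.
Aoki vs Park: Aoki is ranked higher on 2 ballots, Park on 5. Park wins 5–2.
Chen vs Ahmed: Chen preferred on 2+2 = 4 ballots; Chen wins 4–3.
Chen vs Park: 4 to 3, Chen.
Ahmed vs Park: 2 to 5, Park.
Only Tanaka has no losses; Tanaka is the Condorcet winner.

Tanaka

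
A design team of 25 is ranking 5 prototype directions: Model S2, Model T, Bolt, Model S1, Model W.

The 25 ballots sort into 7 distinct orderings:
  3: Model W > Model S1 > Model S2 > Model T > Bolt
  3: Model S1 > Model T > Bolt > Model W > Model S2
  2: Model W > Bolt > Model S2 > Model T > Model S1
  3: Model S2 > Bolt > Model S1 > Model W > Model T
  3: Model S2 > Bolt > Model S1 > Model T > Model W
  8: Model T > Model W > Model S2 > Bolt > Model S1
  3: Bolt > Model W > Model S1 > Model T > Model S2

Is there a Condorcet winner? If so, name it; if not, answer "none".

Check each pair by majority over 25 ballots:
Model S2 vs Model T: Model S2 preferred on 3+2+3+3 = 11 ballots; Model T wins 14–11.
Model S2 vs Bolt: 3+3+3+8 = 17 for Model S2, 8 for Bolt — Model S2 by 17–8.
Model S2 vs Model S1: 16 to 9, Model S2.
Model S2 vs Model W: Model S2 preferred on 3+3 = 6 ballots; Model W wins 19–6.
Model T vs Bolt: 14 to 11, Model T.
Model T vs Model S1: 10 to 15, Model S1.
Model T vs Model W: Model T preferred on 3+3+8 = 14 ballots; Model T wins 14–11.
Bolt vs Model S1: Bolt is ranked higher on 2+3+3+8+3 = 19 ballots, Model S1 on 6. Bolt wins 19–6.
Bolt vs Model W: 3+3+3+3 = 12 for Bolt, 13 for Model W — Model W by 13–12.
Model S1 vs Model W: 3+3+3 = 9 for Model S1, 16 for Model W — Model W by 16–9.
Each design drops at least one matchup (Model S2 loses to Model T; Model T loses to Model S1; Bolt loses to Model S2; Model S1 loses to Model S2; Model W loses to Model T); the cycle Model S2 beats Model S1 beats Model T beats Model S2 rules out a Condorcet winner.

none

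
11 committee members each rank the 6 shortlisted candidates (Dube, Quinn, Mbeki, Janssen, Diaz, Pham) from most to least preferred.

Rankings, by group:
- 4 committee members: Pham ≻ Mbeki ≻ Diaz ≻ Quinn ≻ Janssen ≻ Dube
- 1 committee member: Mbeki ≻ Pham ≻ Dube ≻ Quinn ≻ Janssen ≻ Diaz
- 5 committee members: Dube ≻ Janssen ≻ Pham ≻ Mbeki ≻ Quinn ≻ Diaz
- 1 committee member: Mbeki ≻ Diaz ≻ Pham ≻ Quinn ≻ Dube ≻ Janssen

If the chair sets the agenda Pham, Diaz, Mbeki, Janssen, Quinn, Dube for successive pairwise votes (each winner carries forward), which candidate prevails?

Pham

Round 1: Pham vs Diaz — 10–1, Pham advances.
Round 2: Pham vs Mbeki — 9–2, Pham advances.
Round 3: Pham vs Janssen — 6–5, Pham advances.
Round 4: Pham vs Quinn — 11–0, Pham advances.
Round 5: Pham vs Dube — 6–5, Pham advances.
Pham survives the agenda.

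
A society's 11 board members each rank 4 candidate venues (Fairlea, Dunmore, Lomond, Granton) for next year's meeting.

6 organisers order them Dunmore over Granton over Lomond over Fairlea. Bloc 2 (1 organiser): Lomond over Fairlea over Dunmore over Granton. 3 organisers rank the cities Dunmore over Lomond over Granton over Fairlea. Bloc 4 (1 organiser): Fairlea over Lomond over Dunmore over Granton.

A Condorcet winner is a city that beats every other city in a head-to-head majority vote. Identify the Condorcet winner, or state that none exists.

Dunmore

Pairwise majorities:
Fairlea vs Dunmore: Dunmore wins 9–2.
Fairlea vs Lomond: Lomond, 10–1.
Fairlea vs Granton: Granton wins 9–2.
Dunmore–Lomond: Dunmore 9–2.
Dunmore vs Granton: Dunmore wins 11–0.
Lomond vs Granton: Granton wins 6–5.
Dunmore wins every pairwise contest, so Dunmore is the Condorcet winner.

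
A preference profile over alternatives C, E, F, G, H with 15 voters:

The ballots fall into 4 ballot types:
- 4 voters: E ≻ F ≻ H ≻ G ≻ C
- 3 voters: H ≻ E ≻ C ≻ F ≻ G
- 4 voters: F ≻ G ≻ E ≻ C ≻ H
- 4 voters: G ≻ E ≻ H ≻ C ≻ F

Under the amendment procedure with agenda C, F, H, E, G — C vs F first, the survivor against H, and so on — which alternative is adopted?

Round 1: C vs F — 7–8, F advances.
Round 2: F vs H — 8–7, F advances.
Round 3: F vs E — 4–11, E advances.
Round 4: E vs G — 7–8, G advances.
The agenda winner is G.

G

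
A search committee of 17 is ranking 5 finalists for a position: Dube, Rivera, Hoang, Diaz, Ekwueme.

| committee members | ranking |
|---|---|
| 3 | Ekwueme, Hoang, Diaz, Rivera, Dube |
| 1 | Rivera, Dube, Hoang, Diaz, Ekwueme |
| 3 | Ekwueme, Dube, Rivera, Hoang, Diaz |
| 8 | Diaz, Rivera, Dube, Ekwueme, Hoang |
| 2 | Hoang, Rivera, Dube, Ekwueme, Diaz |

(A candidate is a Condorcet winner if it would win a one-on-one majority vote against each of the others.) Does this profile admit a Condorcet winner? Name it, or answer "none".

none

Head-to-head results (17 committee members):
Dube vs Rivera: Dube preferred on 3 ballots; Rivera wins 14–3.
Dube–Hoang: Dube 12–5.
Dube–Diaz: Diaz 11–6.
Dube vs Ekwueme: Dube, 11–6.
Rivera vs Hoang: 1+3+8 = 12 for Rivera, 5 for Hoang — Rivera by 12–5.
Rivera–Diaz: Diaz 11–6.
Rivera vs Ekwueme: Rivera preferred on 1+8+2 = 11 ballots; Rivera wins 11–6.
Hoang–Diaz: Hoang 9–8.
Hoang vs Ekwueme: Hoang preferred on 1+2 = 3 ballots; Ekwueme wins 14–3.
Diaz vs Ekwueme: Diaz preferred on 1+8 = 9 ballots; Diaz wins 9–8.
No candidate is unbeaten: Dube loses to Rivera; Rivera loses to Diaz; Hoang loses to Dube; Diaz loses to Hoang; Ekwueme loses to Dube. In particular Dube → Hoang → Diaz → Dube is a majority cycle — no Condorcet winner exists.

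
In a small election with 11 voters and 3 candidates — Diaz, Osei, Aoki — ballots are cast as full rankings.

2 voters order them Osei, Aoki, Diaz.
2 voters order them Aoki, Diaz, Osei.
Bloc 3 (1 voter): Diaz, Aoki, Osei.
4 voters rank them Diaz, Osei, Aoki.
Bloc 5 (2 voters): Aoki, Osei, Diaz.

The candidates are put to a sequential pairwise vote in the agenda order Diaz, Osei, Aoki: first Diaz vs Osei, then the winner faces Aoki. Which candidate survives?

Round 1: Diaz vs Osei — 7–4, Diaz advances.
Round 2: Diaz vs Aoki — 5–6, Aoki advances.
The agenda winner is Aoki.

Aoki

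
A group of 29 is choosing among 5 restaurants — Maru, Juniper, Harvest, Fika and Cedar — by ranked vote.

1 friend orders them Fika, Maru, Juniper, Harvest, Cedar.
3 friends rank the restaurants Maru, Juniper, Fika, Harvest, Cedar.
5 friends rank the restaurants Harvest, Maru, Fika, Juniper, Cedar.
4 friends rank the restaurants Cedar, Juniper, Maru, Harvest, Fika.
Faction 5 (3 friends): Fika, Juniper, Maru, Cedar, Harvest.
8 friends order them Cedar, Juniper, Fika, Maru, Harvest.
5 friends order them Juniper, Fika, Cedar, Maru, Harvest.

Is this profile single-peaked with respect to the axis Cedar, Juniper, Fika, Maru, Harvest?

Axis positions: Cedar=1, Juniper=2, Fika=3, Maru=4, Harvest=5.
Faction 1 (peak Fika at position 3): ranking walks positions 3-4-2-5-1, expanding outward from the peak — single-peaked.
Faction 2: ranking walks positions 4-2-3-5-1; Juniper is ranked above Fika even though Fika lies between Juniper and the peak Maru on the axis — preferences dip and rise again. Not single-peaked.
Faction 3 (peak Harvest at position 5): ranking walks positions 5-4-3-2-1, expanding outward from the peak — single-peaked.
Faction 4: ranking walks positions 1-2-4-5-3; Maru is ranked above Fika even though Fika lies between Maru and the peak Cedar on the axis — preferences dip and rise again. Not single-peaked.
Faction 5 (peak Fika at position 3): ranking walks positions 3-2-4-1-5, expanding outward from the peak — single-peaked.
Faction 6 (peak Cedar at position 1): ranking walks positions 1-2-3-4-5, expanding outward from the peak — single-peaked.
Faction 7 (peak Juniper at position 2): ranking walks positions 2-3-1-4-5, expanding outward from the peak — single-peaked.
Faction 2 violates single-peakedness, so the profile is not single-peaked on this axis.

no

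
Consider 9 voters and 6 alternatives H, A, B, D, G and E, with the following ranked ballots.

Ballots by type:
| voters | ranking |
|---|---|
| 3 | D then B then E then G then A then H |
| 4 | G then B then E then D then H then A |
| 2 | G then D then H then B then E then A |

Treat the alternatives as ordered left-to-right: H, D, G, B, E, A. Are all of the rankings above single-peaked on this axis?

Axis positions: H=1, D=2, G=3, B=4, E=5, A=6.
Type 1: ranking walks positions 2-4-5-3-6-1; B is ranked above G even though G lies between B and the peak D on the axis — preferences dip and rise again. Not single-peaked.
Type 2 (peak G at position 3): ranking walks positions 3-4-5-2-1-6, expanding outward from the peak — single-peaked.
Type 3 (peak G at position 3): ranking walks positions 3-2-1-4-5-6, expanding outward from the peak — single-peaked.
Type 1 violates single-peakedness, so the profile is not single-peaked on this axis.

no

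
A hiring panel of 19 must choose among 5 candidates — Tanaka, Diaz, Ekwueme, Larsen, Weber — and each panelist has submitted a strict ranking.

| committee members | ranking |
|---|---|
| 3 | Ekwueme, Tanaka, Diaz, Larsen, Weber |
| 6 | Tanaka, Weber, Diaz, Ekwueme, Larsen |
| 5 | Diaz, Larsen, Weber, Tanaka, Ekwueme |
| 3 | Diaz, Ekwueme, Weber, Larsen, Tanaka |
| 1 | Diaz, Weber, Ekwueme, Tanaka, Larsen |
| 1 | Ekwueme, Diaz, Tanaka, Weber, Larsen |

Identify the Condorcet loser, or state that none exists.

Larsen

Head-to-head results (19 committee members):
Tanaka vs Diaz: Tanaka is ranked higher on 3+6 = 9 ballots, Diaz on 10. Diaz wins 10–9.
Tanaka–Ekwueme: Tanaka 11–8.
Tanaka vs Larsen: Tanaka, 11–8.
Tanaka vs Weber: 3+6+1 = 10 for Tanaka, 9 for Weber — Tanaka by 10–9.
Diaz vs Ekwueme: Diaz, 15–4.
Diaz vs Larsen: Diaz, 19–0.
Diaz vs Weber: 3+5+3+1+1 = 13 for Diaz, 6 for Weber — Diaz by 13–6.
Ekwueme vs Larsen: Ekwueme is ranked higher on 3+6+3+1+1 = 14 ballots, Larsen on 5. Ekwueme wins 14–5.
Ekwueme vs Weber: Ekwueme preferred on 3+3+1 = 7 ballots; Weber wins 12–7.
Larsen vs Weber: Weber, 11–8.
Larsen loses to every other candidate — it is the Condorcet loser.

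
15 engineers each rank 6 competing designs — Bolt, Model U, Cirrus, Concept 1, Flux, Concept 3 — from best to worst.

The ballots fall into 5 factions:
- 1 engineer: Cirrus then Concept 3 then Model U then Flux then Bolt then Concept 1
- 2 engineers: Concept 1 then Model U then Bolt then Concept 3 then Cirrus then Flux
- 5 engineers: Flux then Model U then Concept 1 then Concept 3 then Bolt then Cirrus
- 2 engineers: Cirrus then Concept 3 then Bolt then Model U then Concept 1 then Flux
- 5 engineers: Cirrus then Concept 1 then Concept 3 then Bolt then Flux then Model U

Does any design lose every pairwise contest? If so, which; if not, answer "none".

none

Head-to-head results (15 engineers):
Bolt vs Model U: 7 to 8, Model U.
Bolt vs Cirrus: Cirrus, 8–7.
Bolt–Concept 1: Concept 1 12–3.
Bolt–Flux: Bolt 9–6.
Bolt vs Concept 3: Concept 3, 13–2.
Model U–Cirrus: Cirrus 8–7.
Model U vs Concept 1: Model U, 8–7.
Model U vs Flux: Flux, 10–5.
Model U vs Concept 3: Concept 3, 8–7.
Cirrus vs Concept 1: Cirrus, 8–7.
Cirrus vs Flux: Cirrus, 10–5.
Cirrus vs Concept 3: Cirrus preferred on 1+2+5 = 8 ballots; Cirrus wins 8–7.
Concept 1–Flux: Concept 1 9–6.
Concept 1 vs Concept 3: Concept 1, 12–3.
Flux vs Concept 3: Concept 3 wins 10–5.
Every design wins at least one matchup (Bolt beats Flux; Model U beats Bolt; Cirrus beats Bolt; Concept 1 beats Bolt; Flux beats Model U; Concept 3 beats Bolt), so there is no Condorcet loser.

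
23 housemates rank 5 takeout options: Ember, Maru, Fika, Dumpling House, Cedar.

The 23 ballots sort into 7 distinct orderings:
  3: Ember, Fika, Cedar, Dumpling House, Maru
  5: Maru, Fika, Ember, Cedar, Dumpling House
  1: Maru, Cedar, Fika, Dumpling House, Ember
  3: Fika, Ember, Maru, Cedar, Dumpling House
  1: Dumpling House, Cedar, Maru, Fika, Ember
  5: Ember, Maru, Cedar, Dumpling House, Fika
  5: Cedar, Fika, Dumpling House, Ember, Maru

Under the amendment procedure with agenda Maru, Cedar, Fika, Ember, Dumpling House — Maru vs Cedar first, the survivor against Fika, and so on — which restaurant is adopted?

Ember

Round 1: Maru vs Cedar — 14–9, Maru advances.
Round 2: Maru vs Fika — 12–11, Maru advances.
Round 3: Maru vs Ember — 7–16, Ember advances.
Round 4: Ember vs Dumpling House — 16–7, Ember advances.
Ember survives the agenda.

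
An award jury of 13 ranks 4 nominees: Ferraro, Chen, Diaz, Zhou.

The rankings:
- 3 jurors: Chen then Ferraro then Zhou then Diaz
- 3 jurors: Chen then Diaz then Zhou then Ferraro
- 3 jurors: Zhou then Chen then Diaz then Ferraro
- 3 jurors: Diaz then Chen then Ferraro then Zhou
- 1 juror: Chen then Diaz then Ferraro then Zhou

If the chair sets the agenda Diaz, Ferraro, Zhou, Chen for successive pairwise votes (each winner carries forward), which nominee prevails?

Chen

Round 1: Diaz vs Ferraro — 10–3, Diaz advances.
Round 2: Diaz vs Zhou — 7–6, Diaz advances.
Round 3: Diaz vs Chen — 3–10, Chen advances.
Chen survives the agenda.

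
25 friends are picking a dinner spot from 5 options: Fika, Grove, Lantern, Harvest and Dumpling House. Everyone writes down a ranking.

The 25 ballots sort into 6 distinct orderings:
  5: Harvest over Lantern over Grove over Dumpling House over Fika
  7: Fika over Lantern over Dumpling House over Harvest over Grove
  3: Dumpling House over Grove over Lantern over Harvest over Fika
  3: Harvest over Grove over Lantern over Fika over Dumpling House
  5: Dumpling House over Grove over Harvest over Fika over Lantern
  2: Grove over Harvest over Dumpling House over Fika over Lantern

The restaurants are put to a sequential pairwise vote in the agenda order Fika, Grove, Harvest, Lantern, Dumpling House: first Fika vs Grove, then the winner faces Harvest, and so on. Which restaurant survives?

Dumpling House

Round 1: Fika vs Grove — 7–18, Grove advances.
Round 2: Grove vs Harvest — 10–15, Harvest advances.
Round 3: Harvest vs Lantern — 15–10, Harvest advances.
Round 4: Harvest vs Dumpling House — 10–15, Dumpling House advances.
The agenda winner is Dumpling House.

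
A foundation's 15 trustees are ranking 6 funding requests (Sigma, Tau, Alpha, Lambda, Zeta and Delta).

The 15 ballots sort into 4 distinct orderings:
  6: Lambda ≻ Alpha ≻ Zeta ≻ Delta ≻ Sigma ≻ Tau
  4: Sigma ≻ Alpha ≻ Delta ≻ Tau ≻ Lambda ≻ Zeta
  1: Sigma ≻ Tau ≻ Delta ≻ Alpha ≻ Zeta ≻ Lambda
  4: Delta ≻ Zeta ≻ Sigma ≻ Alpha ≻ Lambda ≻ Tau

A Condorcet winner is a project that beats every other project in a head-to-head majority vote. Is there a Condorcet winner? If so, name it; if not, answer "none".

Pairwise majorities:
Sigma vs Tau: Sigma, 15–0.
Sigma vs Alpha: Sigma wins 9–6.
Sigma vs Lambda: Sigma, 9–6.
Sigma vs Zeta: Zeta wins 10–5.
Sigma vs Delta: Delta, 10–5.
Tau vs Alpha: Alpha, 14–1.
Tau vs Lambda: Lambda wins 10–5.
Tau vs Zeta: Zeta wins 10–5.
Tau vs Delta: Delta, 14–1.
Alpha–Lambda: Alpha 9–6.
Alpha vs Zeta: Alpha wins 11–4.
Alpha vs Delta: Alpha wins 10–5.
Lambda–Zeta: Lambda 10–5.
Lambda–Delta: Delta 9–6.
Zeta–Delta: Delta 9–6.
Each project drops at least one matchup (Sigma loses to Zeta; Tau loses to Sigma; Alpha loses to Sigma; Lambda loses to Sigma; Zeta loses to Alpha; Delta loses to Alpha); the cycle Sigma → Alpha → Zeta → Sigma rules out a Condorcet winner.

none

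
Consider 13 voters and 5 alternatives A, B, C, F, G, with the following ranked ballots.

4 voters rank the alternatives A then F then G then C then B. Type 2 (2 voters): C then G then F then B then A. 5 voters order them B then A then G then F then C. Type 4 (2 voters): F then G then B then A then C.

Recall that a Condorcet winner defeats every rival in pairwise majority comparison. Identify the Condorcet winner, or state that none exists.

none

Pairwise majorities:
A vs B: B, 9–4.
A vs C: A wins 11–2.
A vs F: A, 9–4.
A vs G: A wins 9–4.
B vs C: B wins 7–6.
B vs F: F, 8–5.
B–G: G 8–5.
C vs F: F, 11–2.
C vs G: G, 11–2.
F vs G: G wins 7–6.
Each alternative drops at least one matchup (A loses to B; B loses to F; C loses to A; F loses to A; G loses to A); the cycle A → F → B → A rules out a Condorcet winner.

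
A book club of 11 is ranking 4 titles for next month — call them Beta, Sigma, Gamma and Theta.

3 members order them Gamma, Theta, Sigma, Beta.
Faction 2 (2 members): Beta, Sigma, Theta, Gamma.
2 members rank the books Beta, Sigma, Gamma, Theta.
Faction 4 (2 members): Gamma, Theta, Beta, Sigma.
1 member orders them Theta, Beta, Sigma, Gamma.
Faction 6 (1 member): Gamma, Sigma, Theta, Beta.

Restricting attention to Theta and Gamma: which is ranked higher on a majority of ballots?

Ballots ranking Theta above Gamma: 2 + 1 = 3.
Ballots ranking Gamma above Theta: 11 − 3 = 8.
Gamma wins the head-to-head 8–3.

Gamma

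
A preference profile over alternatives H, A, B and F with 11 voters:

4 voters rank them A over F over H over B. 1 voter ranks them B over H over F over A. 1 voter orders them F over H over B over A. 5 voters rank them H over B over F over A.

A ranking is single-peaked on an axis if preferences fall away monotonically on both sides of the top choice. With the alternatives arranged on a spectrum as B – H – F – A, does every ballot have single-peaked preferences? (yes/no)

yes

Axis positions: B=1, H=2, F=3, A=4.
Group 1 (peak A at position 4): ranking walks positions 4-3-2-1, expanding outward from the peak — single-peaked.
Group 2 (peak B at position 1): ranking walks positions 1-2-3-4, expanding outward from the peak — single-peaked.
Group 3 (peak F at position 3): ranking walks positions 3-2-1-4, expanding outward from the peak — single-peaked.
Group 4 (peak H at position 2): ranking walks positions 2-1-3-4, expanding outward from the peak — single-peaked.
Every ranking is single-peaked on this axis.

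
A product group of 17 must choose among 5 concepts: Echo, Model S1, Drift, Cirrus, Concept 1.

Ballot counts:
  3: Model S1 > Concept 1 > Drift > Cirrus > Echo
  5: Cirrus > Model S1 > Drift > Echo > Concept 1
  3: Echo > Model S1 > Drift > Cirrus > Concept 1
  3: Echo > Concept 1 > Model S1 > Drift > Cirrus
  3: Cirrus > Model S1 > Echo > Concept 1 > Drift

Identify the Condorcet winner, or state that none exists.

Model S1

Head-to-head results (17 engineers):
Echo vs Model S1: Echo preferred on 3+3 = 6 ballots; Model S1 wins 11–6.
Echo vs Drift: 9 to 8, Echo.
Echo vs Cirrus: Echo preferred on 3+3 = 6 ballots; Cirrus wins 11–6.
Echo vs Concept 1: Echo is ranked higher on 5+3+3+3 = 14 ballots, Concept 1 on 3. Echo wins 14–3.
Model S1 vs Drift: 17 to 0, Model S1.
Model S1 vs Cirrus: 3+3+3 = 9 for Model S1, 8 for Cirrus — Model S1 by 9–8.
Model S1 vs Concept 1: 3+5+3+3 = 14 for Model S1, 3 for Concept 1 — Model S1 by 14–3.
Drift vs Cirrus: Drift is ranked higher on 3+3+3 = 9 ballots, Cirrus on 8. Drift wins 9–8.
Drift vs Concept 1: Drift preferred on 5+3 = 8 ballots; Concept 1 wins 9–8.
Cirrus vs Concept 1: Cirrus is ranked higher on 5+3+3 = 11 ballots, Concept 1 on 6. Cirrus wins 11–6.
Model S1 defeats every rival head-to-head and is the Condorcet winner.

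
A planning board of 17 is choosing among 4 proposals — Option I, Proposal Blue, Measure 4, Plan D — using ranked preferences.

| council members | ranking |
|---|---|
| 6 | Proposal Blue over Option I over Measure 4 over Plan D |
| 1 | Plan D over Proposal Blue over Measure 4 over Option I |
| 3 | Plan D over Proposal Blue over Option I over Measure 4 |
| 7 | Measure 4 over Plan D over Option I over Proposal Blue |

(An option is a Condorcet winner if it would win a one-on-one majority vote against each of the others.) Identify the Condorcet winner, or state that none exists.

none

Head-to-head results (17 council members):
Option I vs Proposal Blue: Proposal Blue, 10–7.
Option I vs Measure 4: Option I wins 9–8.
Option I vs Plan D: Plan D wins 11–6.
Proposal Blue–Measure 4: Proposal Blue 10–7.
Proposal Blue–Plan D: Plan D 11–6.
Measure 4 vs Plan D: Measure 4, 13–4.
Every option loses at least once (Option I loses to Proposal Blue; Proposal Blue loses to Plan D; Measure 4 loses to Option I; Plan D loses to Measure 4). The majority relation contains the cycle Option I beats Measure 4 beats Plan D beats Option I, so there is no Condorcet winner.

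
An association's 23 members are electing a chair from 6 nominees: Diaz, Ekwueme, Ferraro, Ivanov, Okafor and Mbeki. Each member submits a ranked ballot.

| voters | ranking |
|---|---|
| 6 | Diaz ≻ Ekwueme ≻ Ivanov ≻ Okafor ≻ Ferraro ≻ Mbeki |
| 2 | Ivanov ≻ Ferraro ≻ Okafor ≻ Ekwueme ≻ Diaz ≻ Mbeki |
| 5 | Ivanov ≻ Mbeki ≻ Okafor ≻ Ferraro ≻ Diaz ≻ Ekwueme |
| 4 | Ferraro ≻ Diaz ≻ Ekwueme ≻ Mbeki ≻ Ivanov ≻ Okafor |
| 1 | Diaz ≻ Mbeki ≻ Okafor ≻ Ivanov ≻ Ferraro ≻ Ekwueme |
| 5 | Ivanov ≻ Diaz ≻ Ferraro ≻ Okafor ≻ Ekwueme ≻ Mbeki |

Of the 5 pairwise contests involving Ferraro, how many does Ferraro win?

Ferraro against each rival (23 voters):
Ferraro vs Diaz: 2+5+4 = 11 for Ferraro, 12 for Diaz — Diaz by 12–11.
Ferraro vs Ekwueme: 2+5+4+1+5 = 17 for Ferraro, 6 for Ekwueme — Ferraro by 17–6.
Ferraro–Ivanov: Ivanov 19–4.
Ferraro vs Okafor: Ferraro preferred on 2+4+5 = 11 ballots; Okafor wins 12–11.
Ferraro vs Mbeki: 17 to 6, Ferraro.
Ferraro beats Ekwueme, Mbeki; loses to Diaz, Ivanov, Okafor — 2 pairwise wins.

2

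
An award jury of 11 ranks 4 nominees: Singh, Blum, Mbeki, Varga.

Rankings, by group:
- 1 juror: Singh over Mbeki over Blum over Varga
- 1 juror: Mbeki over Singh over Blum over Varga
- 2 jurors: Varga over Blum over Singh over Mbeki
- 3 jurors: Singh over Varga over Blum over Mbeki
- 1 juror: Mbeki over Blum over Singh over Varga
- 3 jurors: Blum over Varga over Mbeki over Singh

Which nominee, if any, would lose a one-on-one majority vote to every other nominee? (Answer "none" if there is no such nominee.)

Mbeki

Pairwise majorities:
Singh vs Blum: 1+1+3 = 5 for Singh, 6 for Blum — Blum by 6–5.
Singh vs Mbeki: 6 to 5, Singh.
Singh vs Varga: Singh wins 6–5.
Blum vs Mbeki: Blum is ranked higher on 2+3+3 = 8 ballots, Mbeki on 3. Blum wins 8–3.
Blum vs Varga: Blum, 6–5.
Mbeki vs Varga: Varga wins 8–3.
Mbeki loses to every other nominee — it is the Condorcet loser.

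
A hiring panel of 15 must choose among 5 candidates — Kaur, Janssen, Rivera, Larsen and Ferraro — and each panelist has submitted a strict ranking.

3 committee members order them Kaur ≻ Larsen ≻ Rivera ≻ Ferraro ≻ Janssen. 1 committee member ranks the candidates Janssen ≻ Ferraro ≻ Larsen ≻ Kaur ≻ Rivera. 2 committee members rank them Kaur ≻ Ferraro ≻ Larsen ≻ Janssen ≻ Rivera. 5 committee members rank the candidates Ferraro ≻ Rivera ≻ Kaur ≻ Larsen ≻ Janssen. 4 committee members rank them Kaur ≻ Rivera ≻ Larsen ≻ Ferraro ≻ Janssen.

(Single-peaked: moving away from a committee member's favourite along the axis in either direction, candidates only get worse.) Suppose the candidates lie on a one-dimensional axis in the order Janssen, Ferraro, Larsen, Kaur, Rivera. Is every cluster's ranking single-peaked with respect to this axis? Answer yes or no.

Axis positions: Janssen=1, Ferraro=2, Larsen=3, Kaur=4, Rivera=5.
Cluster 1 (peak Kaur at position 4): ranking walks positions 4-3-5-2-1, expanding outward from the peak — single-peaked.
Cluster 2 (peak Janssen at position 1): ranking walks positions 1-2-3-4-5, expanding outward from the peak — single-peaked.
Cluster 3: ranking walks positions 4-2-3-1-5; Ferraro is ranked above Larsen even though Larsen lies between Ferraro and the peak Kaur on the axis — preferences dip and rise again. Not single-peaked.
Cluster 4: ranking walks positions 2-5-4-3-1; Rivera is ranked above Larsen even though Larsen lies between Rivera and the peak Ferraro on the axis — preferences dip and rise again. Not single-peaked.
Cluster 5 (peak Kaur at position 4): ranking walks positions 4-5-3-2-1, expanding outward from the peak — single-peaked.
Cluster 3 violates single-peakedness, so the profile is not single-peaked on this axis.

no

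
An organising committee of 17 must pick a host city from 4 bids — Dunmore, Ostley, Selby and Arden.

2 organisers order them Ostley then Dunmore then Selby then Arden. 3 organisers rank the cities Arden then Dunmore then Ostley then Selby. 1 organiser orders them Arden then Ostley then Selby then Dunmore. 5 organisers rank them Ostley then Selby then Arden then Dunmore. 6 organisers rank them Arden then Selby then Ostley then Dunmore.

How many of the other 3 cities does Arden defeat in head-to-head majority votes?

Arden against each rival (17 organisers):
Arden vs Dunmore: Arden, 15–2.
Arden vs Ostley: 10 to 7, Arden.
Arden vs Selby: 10 to 7, Arden.
Arden beats Dunmore, Ostley, Selby — 3 pairwise wins.

3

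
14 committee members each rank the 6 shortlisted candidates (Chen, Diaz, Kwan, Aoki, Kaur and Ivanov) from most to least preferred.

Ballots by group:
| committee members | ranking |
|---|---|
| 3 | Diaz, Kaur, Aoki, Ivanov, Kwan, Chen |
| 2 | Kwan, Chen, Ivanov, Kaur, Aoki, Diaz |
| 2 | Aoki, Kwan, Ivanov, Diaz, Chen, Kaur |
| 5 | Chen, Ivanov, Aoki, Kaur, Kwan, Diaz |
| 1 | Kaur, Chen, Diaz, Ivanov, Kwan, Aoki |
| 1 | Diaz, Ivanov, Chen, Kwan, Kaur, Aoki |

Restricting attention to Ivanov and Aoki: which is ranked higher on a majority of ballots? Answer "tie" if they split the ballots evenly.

Ivanov

Ballots ranking Ivanov above Aoki: 2 + 5 + 1 + 1 = 9.
Ballots ranking Aoki above Ivanov: 14 − 9 = 5.
Ivanov wins the head-to-head 9–5.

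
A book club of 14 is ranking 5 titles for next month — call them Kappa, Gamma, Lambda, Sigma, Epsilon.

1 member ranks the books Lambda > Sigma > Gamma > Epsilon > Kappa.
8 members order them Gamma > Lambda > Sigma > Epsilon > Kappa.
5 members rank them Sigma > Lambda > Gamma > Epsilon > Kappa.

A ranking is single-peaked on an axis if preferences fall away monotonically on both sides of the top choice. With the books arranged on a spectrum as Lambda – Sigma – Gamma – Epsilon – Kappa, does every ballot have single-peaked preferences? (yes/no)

no

Axis positions: Lambda=1, Sigma=2, Gamma=3, Epsilon=4, Kappa=5.
Ballot type 1 (peak Lambda at position 1): ranking walks positions 1-2-3-4-5, expanding outward from the peak — single-peaked.
Ballot type 2: ranking walks positions 3-1-2-4-5; Lambda is ranked above Sigma even though Sigma lies between Lambda and the peak Gamma on the axis — preferences dip and rise again. Not single-peaked.
Ballot type 3 (peak Sigma at position 2): ranking walks positions 2-1-3-4-5, expanding outward from the peak — single-peaked.
Ballot type 2 violates single-peakedness, so the profile is not single-peaked on this axis.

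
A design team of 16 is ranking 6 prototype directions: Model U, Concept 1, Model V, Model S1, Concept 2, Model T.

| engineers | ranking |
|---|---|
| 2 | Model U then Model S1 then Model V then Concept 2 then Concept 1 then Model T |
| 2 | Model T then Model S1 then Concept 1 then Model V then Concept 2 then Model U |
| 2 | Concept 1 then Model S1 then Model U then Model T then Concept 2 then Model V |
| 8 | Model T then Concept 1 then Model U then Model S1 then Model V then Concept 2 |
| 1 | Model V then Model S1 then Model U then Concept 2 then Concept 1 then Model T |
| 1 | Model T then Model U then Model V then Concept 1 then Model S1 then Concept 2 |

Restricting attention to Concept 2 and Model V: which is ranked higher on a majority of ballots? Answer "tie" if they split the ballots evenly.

Model V

Ballots ranking Concept 2 above Model V: 2.
Ballots ranking Model V above Concept 2: 16 − 2 = 14.
Model V wins the head-to-head 14–2.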